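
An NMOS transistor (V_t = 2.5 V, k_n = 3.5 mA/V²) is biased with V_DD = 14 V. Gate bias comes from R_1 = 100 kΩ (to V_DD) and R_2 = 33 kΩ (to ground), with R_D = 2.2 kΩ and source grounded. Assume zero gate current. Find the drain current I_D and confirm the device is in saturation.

I_D ≈ 1.7 mA

V_G = V_DD·R_2/(R_1+R_2) = 14×33/133 = 3.47 V. With the source grounded, V_GS = V_G = 3.47 V.
Assume saturation: I_D = (k_n/2)(V_GS − V_t)² = (3.5/2)×(3.47 − 2.5)² = 1.75×0.974² = 1.66 mA.
V_DS = V_DD − I_D·R_D = 14 − 1.66×2.2 = 10.3 V.
Saturation requires V_DS ≥ V_GS − V_t = 0.974 V; 10.3 ≥ 0.974 ✓.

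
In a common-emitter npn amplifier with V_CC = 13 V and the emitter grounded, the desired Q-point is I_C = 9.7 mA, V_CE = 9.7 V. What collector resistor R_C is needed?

Collector loop: V_CC = I_C·R_C + V_CE.
R_C = (V_CC − V_CE)/I_C = (13 − 9.7)/9.7 = 0.34 kΩ.

R_C ≈ 0.34 kΩ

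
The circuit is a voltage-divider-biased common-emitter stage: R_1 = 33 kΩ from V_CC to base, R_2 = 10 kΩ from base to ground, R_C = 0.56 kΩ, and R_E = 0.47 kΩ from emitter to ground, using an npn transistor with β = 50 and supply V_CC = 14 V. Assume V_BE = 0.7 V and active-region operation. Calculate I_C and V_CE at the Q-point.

I_C ≈ 4 mA, V_CE ≈ 9.8 V

Thevenize the base divider: V_Th = V_CC·R_2/(R_1+R_2) = 14×10/43 = 3.26 V, R_Th = R_1‖R_2 = 7.67 kΩ.
Base-emitter loop: V_Th = I_B·R_Th + V_BE + (β+1)I_B·R_E, so I_B = (3.26 − 0.7) / (7.67 + 51×0.47) = 0.0808 mA.
I_C = β·I_B = 50×0.0808 = 4.04 mA, and I_E = (β+1)I_B = 4.12 mA.
V_CE = V_CC − I_C·R_C − I_E·R_E = 14 − 4.04×0.56 − 4.12×0.47 = 9.8 V.
V_CE = 9.8 V > 0.2 V confirms active-region operation.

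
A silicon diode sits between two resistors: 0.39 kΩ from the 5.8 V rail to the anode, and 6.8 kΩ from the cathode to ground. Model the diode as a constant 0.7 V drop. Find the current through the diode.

The two resistors are in series with the diode, so KVL gives 5.8 = I·0.39 + 0.7 + I·6.8.
I = (5.8 − 0.7) / (0.39 + 6.8) kΩ = 5.1 / 7.19 = 0.709 mA.

I ≈ 0.71 mA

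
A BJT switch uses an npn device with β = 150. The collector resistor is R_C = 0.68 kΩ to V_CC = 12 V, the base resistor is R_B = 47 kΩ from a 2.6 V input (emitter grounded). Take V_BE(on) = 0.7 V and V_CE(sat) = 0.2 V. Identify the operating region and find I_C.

active; I_C ≈ 6.1 mA

Assume active. Base-emitter loop: I_B = (V_BB − V_BE)/R_B = (2.6 − 0.7)/47 = 0.0404 mA.
I_C = β·I_B = 150×0.0404 = 6.06 mA.
V_CE = V_CC − I_C·R_C = 12 − 6.06×0.68 = 7.88 V > V_CE(sat), so the active-region assumption holds.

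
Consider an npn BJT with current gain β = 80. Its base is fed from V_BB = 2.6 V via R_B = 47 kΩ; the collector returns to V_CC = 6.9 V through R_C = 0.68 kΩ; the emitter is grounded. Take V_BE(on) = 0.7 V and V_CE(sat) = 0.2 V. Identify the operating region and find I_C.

active; I_C ≈ 3.2 mA

Assume active. Base-emitter loop: I_B = (V_BB − V_BE)/R_B = (2.6 − 0.7)/47 = 0.0404 mA.
I_C = β·I_B = 80×0.0404 = 3.23 mA.
V_CE = V_CC − I_C·R_C = 6.9 − 3.23×0.68 = 4.7 V > V_CE(sat), so the active-region assumption holds.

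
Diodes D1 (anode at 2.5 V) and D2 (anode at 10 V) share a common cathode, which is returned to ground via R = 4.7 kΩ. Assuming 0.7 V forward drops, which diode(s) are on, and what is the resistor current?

Assume both conduct. Then node N would need to be at both 2.5−0.7 = 1.8 V and 10−0.7 = 9.3 V, which is impossible.
Assume only D2 conducts: V_N = 10 − 0.7 = 9.3 V, so I_R = 9.3/4.7 = 1.98 mA.
Check D1: its anode-to-cathode voltage is 2.5 − 9.3 = -6.8 V < 0.7 V, so it is off. The assumption is consistent.

Only D2 conducts; I_R ≈ 2 mA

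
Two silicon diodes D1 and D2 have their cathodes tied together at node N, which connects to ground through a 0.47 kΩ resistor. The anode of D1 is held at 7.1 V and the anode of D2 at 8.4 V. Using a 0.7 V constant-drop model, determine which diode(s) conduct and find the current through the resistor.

Only D2 conducts; I_R ≈ 16 mA

Assume both conduct. Then node N would need to be at both 7.1−0.7 = 6.4 V and 8.4−0.7 = 7.7 V, which is impossible.
Assume only D2 conducts: V_N = 8.4 − 0.7 = 7.7 V, so I_R = 7.7/0.47 = 16.4 mA.
Check D1: its anode-to-cathode voltage is 7.1 − 7.7 = -0.6 V < 0.7 V, so it is off. The assumption is consistent.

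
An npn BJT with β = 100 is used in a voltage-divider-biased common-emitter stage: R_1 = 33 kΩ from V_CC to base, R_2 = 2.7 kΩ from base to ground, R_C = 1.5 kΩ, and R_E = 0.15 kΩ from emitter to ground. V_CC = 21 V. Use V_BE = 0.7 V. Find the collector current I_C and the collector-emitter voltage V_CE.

Thevenize the base divider: V_Th = V_CC·R_2/(R_1+R_2) = 21×2.7/35.7 = 1.59 V, R_Th = R_1‖R_2 = 2.5 kΩ.
Base-emitter loop: V_Th = I_B·R_Th + V_BE + (β+1)I_B·R_E, so I_B = (1.59 − 0.7) / (2.5 + 101×0.15) = 0.0503 mA.
I_C = β·I_B = 100×0.0503 = 5.03 mA, and I_E = (β+1)I_B = 5.08 mA.
V_CE = V_CC − I_C·R_C − I_E·R_E = 21 − 5.03×1.5 − 5.08×0.15 = 12.7 V.
V_CE = 12.7 V > 0.2 V confirms active-region operation.

I_C ≈ 5 mA, V_CE ≈ 13 V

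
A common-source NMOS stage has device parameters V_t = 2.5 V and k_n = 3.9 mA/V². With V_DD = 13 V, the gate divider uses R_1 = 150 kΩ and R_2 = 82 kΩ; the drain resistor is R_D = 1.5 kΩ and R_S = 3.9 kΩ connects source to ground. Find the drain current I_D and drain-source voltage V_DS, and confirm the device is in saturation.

I_D ≈ 0.42 mA, V_DS ≈ 11 V

V_G = V_DD·R_2/(R_1+R_2) = 13×82/232 = 4.59 V.
Assume saturation: I_D = (k_n/2)(V_GS − V_t)² with V_GS = V_G − I_D·R_S = 4.59 − 3.9·I_D.
Substituting gives 29.7·I_D² − 32.9·I_D + 8.56 = 0, with roots I_D = 0.418 or 0.69 mA.
The root I_D = 0.69 mA gives V_GS = 1.91 V ≤ V_t, so take I_D = 0.418 mA.
Then V_GS = 2.96 V and V_DS = V_DD − I_D(R_D+R_S) = 13 − 0.418×5.4 = 10.7 V.
Saturation requires V_DS ≥ V_GS − V_t = 0.463 V; 10.7 ≥ 0.463 ✓.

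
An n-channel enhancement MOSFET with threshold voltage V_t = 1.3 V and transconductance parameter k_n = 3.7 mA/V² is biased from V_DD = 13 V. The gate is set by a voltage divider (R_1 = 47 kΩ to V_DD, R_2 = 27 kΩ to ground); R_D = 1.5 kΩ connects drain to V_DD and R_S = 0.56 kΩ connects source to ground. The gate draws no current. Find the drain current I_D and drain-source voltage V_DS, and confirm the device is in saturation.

V_G = V_DD·R_2/(R_1+R_2) = 13×27/74 = 4.74 V.
Assume saturation: I_D = (k_n/2)(V_GS − V_t)² with V_GS = V_G − I_D·R_S = 4.74 − 0.56·I_D.
Substituting gives 0.58·I_D² − 8.13·I_D + 21.9 = 0, with roots I_D = 3.64 or 10.4 mA.
The root I_D = 10.4 mA gives V_GS = -1.07 V ≤ V_t, so take I_D = 3.64 mA.
Then V_GS = 2.7 V and V_DS = V_DD − I_D(R_D+R_S) = 13 − 3.64×2.06 = 5.5 V.
Saturation requires V_DS ≥ V_GS − V_t = 1.4 V; 5.5 ≥ 1.4 ✓.

I_D ≈ 3.6 mA, V_DS ≈ 5.5 V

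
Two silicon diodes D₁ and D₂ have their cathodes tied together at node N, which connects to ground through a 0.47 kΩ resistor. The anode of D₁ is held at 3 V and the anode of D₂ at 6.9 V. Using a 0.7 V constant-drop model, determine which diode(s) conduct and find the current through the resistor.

Only D₂ conducts; I_R ≈ 13 mA

Assume both conduct. Then node N would need to be at both 3−0.7 = 2.3 V and 6.9−0.7 = 6.2 V, which is impossible.
Assume only D₂ conducts: V_N = 6.9 − 0.7 = 6.2 V, so I_R = 6.2/0.47 = 13.2 mA.
Check D₁: its anode-to-cathode voltage is 3 − 6.2 = -3.2 V < 0.7 V, so it is off. The assumption is consistent.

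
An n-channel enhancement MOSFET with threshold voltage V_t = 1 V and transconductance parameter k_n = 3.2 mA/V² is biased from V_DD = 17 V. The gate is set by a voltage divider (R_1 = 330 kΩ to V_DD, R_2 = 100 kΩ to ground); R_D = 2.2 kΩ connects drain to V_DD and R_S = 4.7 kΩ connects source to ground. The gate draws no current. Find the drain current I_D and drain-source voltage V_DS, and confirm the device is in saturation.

I_D ≈ 0.51 mA, V_DS ≈ 13 V

V_G = V_DD·R_2/(R_1+R_2) = 17×100/430 = 3.95 V.
Assume saturation: I_D = (k_n/2)(V_GS − V_t)² with V_GS = V_G − I_D·R_S = 3.95 − 4.7·I_D.
Substituting gives 35.3·I_D² − 45.4·I_D + 14 = 0, with roots I_D = 0.508 or 0.777 mA.
The root I_D = 0.777 mA gives V_GS = 0.303 V ≤ V_t, so take I_D = 0.508 mA.
Then V_GS = 1.56 V and V_DS = V_DD − I_D(R_D+R_S) = 17 − 0.508×6.9 = 13.5 V.
Saturation requires V_DS ≥ V_GS − V_t = 0.564 V; 13.5 ≥ 0.564 ✓.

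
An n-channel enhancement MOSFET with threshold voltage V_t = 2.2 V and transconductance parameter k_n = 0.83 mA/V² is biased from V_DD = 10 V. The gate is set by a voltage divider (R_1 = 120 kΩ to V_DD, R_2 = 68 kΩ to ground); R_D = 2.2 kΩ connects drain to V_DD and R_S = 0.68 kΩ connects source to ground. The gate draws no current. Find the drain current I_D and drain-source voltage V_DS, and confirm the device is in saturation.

I_D ≈ 0.49 mA, V_DS ≈ 8.6 V

V_G = V_DD·R_2/(R_1+R_2) = 10×68/188 = 3.62 V.
Assume saturation: I_D = (k_n/2)(V_GS − V_t)² with V_GS = V_G − I_D·R_S = 3.62 − 0.68·I_D.
Substituting gives 0.192·I_D² − 1.8·I_D + 0.833 = 0, with roots I_D = 0.488 or 8.89 mA.
The root I_D = 8.89 mA gives V_GS = -2.43 V ≤ V_t, so take I_D = 0.488 mA.
Then V_GS = 3.28 V and V_DS = V_DD − I_D(R_D+R_S) = 10 − 0.488×2.88 = 8.59 V.
Saturation requires V_DS ≥ V_GS − V_t = 1.08 V; 8.59 ≥ 1.08 ✓.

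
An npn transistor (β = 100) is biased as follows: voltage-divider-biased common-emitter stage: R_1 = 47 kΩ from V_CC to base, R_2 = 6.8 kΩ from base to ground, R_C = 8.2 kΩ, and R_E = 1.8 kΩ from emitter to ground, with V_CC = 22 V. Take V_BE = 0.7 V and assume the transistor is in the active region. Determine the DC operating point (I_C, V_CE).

I_C ≈ 1.1 mA, V_CE ≈ 11 V

Thevenize the base divider: V_Th = V_CC·R_2/(R_1+R_2) = 22×6.8/53.8 = 2.78 V, R_Th = R_1‖R_2 = 5.94 kΩ.
Base-emitter loop: V_Th = I_B·R_Th + V_BE + (β+1)I_B·R_E, so I_B = (2.78 − 0.7) / (5.94 + 101×1.8) = 0.0111 mA.
I_C = β·I_B = 100×0.0111 = 1.11 mA, and I_E = (β+1)I_B = 1.12 mA.
V_CE = V_CC − I_C·R_C − I_E·R_E = 22 − 1.11×8.2 − 1.12×1.8 = 10.9 V.
V_CE = 10.9 V > 0.2 V confirms active-region operation.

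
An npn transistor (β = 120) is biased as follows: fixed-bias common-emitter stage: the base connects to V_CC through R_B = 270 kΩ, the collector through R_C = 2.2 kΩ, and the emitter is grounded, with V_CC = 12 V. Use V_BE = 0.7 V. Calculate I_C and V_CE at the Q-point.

I_C ≈ 5 mA, V_CE ≈ 0.95 V

Base loop: V_CC = I_B·R_B + V_BE, so I_B = (12 − 0.7)/270 kΩ = 0.0419 mA.
In the active region I_C = β·I_B = 120 × 0.0419 = 5.02 mA.
Collector loop: V_CE = V_CC − I_C·R_C = 12 − 5.02×2.2 = 0.951 V.
Since V_CE = 0.951 V > V_CE(sat) ≈ 0.2 V, the transistor is in the active region as assumed.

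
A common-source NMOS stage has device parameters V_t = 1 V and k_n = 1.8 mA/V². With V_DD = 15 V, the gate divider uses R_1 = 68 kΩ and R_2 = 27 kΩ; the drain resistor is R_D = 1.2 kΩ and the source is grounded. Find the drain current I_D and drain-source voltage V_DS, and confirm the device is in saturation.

I_D ≈ 9.6 mA, V_DS ≈ 3.5 V

V_G = V_DD·R_2/(R_1+R_2) = 15×27/95 = 4.26 V. With the source grounded, V_GS = V_G = 4.26 V.
Assume saturation: I_D = (k_n/2)(V_GS − V_t)² = (1.8/2)×(4.26 − 1)² = 0.9×3.26² = 9.58 mA.
V_DS = V_DD − I_D·R_D = 15 − 9.58×1.2 = 3.5 V.
Saturation requires V_DS ≥ V_GS − V_t = 3.26 V; 3.5 ≥ 3.26 ✓.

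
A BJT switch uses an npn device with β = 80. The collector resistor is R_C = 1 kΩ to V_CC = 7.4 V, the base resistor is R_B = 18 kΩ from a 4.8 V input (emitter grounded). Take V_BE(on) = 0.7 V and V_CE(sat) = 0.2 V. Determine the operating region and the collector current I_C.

Assume active: I_B = (4.8 − 0.7)/18 = 0.228 mA, giving I_C = β·I_B = 18.2 mA.
But then V_CE = 7.4 − 18.2×1 = -10.8 V < V_CE(sat) = 0.2 V — impossible in the active region.
So the transistor is saturated. With V_CE = 0.2 V, I_C = (V_CC − 0.2)/R_C = 7.2/1 = 7.2 mA.
Check: β·I_B = 18.2 mA > I_C = 7.2 mA, confirming saturation.

saturation; I_C ≈ 7.2 mA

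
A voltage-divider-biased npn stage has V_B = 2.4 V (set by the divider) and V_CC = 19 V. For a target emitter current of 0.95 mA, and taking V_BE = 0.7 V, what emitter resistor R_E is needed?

V_E = V_B − V_BE = 2.4 − 0.7 = 1.7 V.
R_E = V_E / I_E = 1.7 / 0.95 = 1.79 kΩ.

R_E ≈ 1.8 kΩ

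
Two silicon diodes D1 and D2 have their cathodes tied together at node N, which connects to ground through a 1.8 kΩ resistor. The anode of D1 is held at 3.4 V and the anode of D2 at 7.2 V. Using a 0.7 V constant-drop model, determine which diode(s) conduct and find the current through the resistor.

Assume both conduct. Then node N would need to be at both 3.4−0.7 = 2.7 V and 7.2−0.7 = 6.5 V, which is impossible.
Assume only D2 conducts: V_N = 7.2 − 0.7 = 6.5 V, so I_R = 6.5/1.8 = 3.61 mA.
Check D1: its anode-to-cathode voltage is 3.4 − 6.5 = -3.1 V < 0.7 V, so it is off. The assumption is consistent.

Only D2 conducts; I_R ≈ 3.6 mA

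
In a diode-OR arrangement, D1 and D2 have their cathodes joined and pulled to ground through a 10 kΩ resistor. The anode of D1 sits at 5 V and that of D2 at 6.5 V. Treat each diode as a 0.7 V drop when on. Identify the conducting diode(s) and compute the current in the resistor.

Only D2 conducts; I_R ≈ 0.58 mA

Assume both conduct. Then node N would need to be at both 5−0.7 = 4.3 V and 6.5−0.7 = 5.8 V, which is impossible.
Assume only D2 conducts: V_N = 6.5 − 0.7 = 5.8 V, so I_R = 5.8/10 = 0.58 mA.
Check D1: its anode-to-cathode voltage is 5 − 5.8 = -0.8 V < 0.7 V, so it is off. The assumption is consistent.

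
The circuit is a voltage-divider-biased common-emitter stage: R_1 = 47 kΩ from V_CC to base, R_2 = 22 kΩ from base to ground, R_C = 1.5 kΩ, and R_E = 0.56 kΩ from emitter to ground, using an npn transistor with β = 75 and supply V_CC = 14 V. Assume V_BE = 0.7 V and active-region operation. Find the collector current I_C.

I_C ≈ 4.9 mA

Thevenize the base divider: V_Th = V_CC·R_2/(R_1+R_2) = 14×22/69 = 4.46 V, R_Th = R_1‖R_2 = 15 kΩ.
Base-emitter loop: V_Th = I_B·R_Th + V_BE + (β+1)I_B·R_E, so I_B = (4.46 − 0.7) / (15 + 76×0.56) = 0.0654 mA.
I_C = β·I_B = 75×0.0654 = 4.91 mA, and I_E = (β+1)I_B = 4.97 mA.
V_CE = V_CC − I_C·R_C − I_E·R_E = 14 − 4.91×1.5 − 4.97×0.56 = 3.86 V.
V_CE = 3.86 V > 0.2 V confirms active-region operation.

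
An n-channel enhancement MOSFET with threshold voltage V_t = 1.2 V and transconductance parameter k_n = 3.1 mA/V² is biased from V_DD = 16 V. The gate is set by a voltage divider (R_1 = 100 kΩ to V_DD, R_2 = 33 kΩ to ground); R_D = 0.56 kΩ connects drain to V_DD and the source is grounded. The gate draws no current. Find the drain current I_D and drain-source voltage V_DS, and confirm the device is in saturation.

I_D ≈ 12 mA, V_DS ≈ 9.3 V

V_G = V_DD·R_2/(R_1+R_2) = 16×33/133 = 3.97 V. With the source grounded, V_GS = V_G = 3.97 V.
Assume saturation: I_D = (k_n/2)(V_GS − V_t)² = (3.1/2)×(3.97 − 1.2)² = 1.55×2.77² = 11.9 mA.
V_DS = V_DD − I_D·R_D = 16 − 11.9×0.56 = 9.34 V.
Saturation requires V_DS ≥ V_GS − V_t = 2.77 V; 9.34 ≥ 2.77 ✓.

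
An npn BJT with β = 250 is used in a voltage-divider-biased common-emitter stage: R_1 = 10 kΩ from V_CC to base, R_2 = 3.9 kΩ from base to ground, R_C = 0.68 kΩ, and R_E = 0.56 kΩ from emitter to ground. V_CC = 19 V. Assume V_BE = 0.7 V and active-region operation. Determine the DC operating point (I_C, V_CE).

Thevenize the base divider: V_Th = V_CC·R_2/(R_1+R_2) = 19×3.9/13.9 = 5.33 V, R_Th = R_1‖R_2 = 2.81 kΩ.
Base-emitter loop: V_Th = I_B·R_Th + V_BE + (β+1)I_B·R_E, so I_B = (5.33 − 0.7) / (2.81 + 251×0.56) = 0.0323 mA.
I_C = β·I_B = 250×0.0323 = 8.08 mA, and I_E = (β+1)I_B = 8.11 mA.
V_CE = V_CC − I_C·R_C − I_E·R_E = 19 − 8.08×0.68 − 8.11×0.56 = 8.97 V.
V_CE = 8.97 V > 0.2 V confirms active-region operation.

I_C ≈ 8.1 mA, V_CE ≈ 9 V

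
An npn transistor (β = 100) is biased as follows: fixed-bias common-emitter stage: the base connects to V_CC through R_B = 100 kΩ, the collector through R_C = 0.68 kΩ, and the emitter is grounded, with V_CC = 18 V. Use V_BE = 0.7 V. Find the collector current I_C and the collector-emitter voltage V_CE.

Base loop: V_CC = I_B·R_B + V_BE, so I_B = (18 − 0.7)/100 kΩ = 0.173 mA.
In the active region I_C = β·I_B = 100 × 0.173 = 17.3 mA.
Collector loop: V_CE = V_CC − I_C·R_C = 18 − 17.3×0.68 = 6.24 V.
Since V_CE = 6.24 V > V_CE(sat) ≈ 0.2 V, the transistor is in the active region as assumed.

I_C ≈ 17 mA, V_CE ≈ 6.2 V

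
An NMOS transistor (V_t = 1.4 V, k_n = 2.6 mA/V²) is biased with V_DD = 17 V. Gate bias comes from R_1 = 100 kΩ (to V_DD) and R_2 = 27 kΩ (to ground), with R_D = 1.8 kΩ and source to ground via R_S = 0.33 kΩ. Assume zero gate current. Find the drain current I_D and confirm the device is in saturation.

V_G = V_DD·R_2/(R_1+R_2) = 17×27/127 = 3.61 V.
Assume saturation: I_D = (k_n/2)(V_GS − V_t)² with V_GS = V_G − I_D·R_S = 3.61 − 0.33·I_D.
Substituting gives 0.142·I_D² − 2.9·I_D + 6.37 = 0, with roots I_D = 2.5 or 18 mA.
The root I_D = 18 mA gives V_GS = -2.32 V ≤ V_t, so take I_D = 2.5 mA.
Then V_GS = 2.79 V and V_DS = V_DD − I_D(R_D+R_S) = 17 − 2.5×2.13 = 11.7 V.
Saturation requires V_DS ≥ V_GS − V_t = 1.39 V; 11.7 ≥ 1.39 ✓.

I_D ≈ 2.5 mA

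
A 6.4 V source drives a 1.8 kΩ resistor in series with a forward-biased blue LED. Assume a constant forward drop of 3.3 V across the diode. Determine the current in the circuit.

KVL around the loop: 6.4 = V_D + I·R = 3.3 + I × 1.8 kΩ.
So I = (6.4 − 3.3) / 1.8 kΩ = 3.1 / 1.8 = 1.72 mA.

I ≈ 1.7 mA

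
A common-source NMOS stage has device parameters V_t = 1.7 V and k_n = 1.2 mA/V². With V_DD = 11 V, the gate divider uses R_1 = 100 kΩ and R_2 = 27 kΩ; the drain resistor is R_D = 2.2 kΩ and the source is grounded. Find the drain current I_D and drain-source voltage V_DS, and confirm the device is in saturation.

V_G = V_DD·R_2/(R_1+R_2) = 11×27/127 = 2.34 V. With the source grounded, V_GS = V_G = 2.34 V.
Assume saturation: I_D = (k_n/2)(V_GS − V_t)² = (1.2/2)×(2.34 − 1.7)² = 0.6×0.639² = 0.245 mA.
V_DS = V_DD − I_D·R_D = 11 − 0.245×2.2 = 10.5 V.
Saturation requires V_DS ≥ V_GS − V_t = 0.639 V; 10.5 ≥ 0.639 ✓.

I_D ≈ 0.24 mA, V_DS ≈ 10 V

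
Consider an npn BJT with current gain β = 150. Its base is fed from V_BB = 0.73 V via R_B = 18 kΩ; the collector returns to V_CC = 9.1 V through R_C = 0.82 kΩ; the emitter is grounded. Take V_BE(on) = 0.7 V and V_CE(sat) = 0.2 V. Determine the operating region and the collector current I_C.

active; I_C ≈ 0.25 mA

Assume active. Base-emitter loop: I_B = (V_BB − V_BE)/R_B = (0.73 − 0.7)/18 = 0.00167 mA.
I_C = β·I_B = 150×0.00167 = 0.25 mA.
V_CE = V_CC − I_C·R_C = 9.1 − 0.25×0.82 = 8.89 V > V_CE(sat), so the active-region assumption holds.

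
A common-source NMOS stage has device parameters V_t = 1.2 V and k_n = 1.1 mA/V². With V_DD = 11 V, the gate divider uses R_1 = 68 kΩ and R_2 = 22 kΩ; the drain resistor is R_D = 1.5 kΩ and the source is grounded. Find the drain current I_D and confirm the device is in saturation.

V_G = V_DD·R_2/(R_1+R_2) = 11×22/90 = 2.69 V. With the source grounded, V_GS = V_G = 2.69 V.
Assume saturation: I_D = (k_n/2)(V_GS − V_t)² = (1.1/2)×(2.69 − 1.2)² = 0.55×1.49² = 1.22 mA.
V_DS = V_DD − I_D·R_D = 11 − 1.22×1.5 = 9.17 V.
Saturation requires V_DS ≥ V_GS − V_t = 1.49 V; 9.17 ≥ 1.49 ✓.

I_D ≈ 1.2 mA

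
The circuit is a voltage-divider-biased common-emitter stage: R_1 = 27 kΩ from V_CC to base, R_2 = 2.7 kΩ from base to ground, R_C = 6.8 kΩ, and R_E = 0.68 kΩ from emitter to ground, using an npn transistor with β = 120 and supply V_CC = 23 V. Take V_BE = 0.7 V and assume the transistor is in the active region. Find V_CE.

Thevenize the base divider: V_Th = V_CC·R_2/(R_1+R_2) = 23×2.7/29.7 = 2.09 V, R_Th = R_1‖R_2 = 2.45 kΩ.
Base-emitter loop: V_Th = I_B·R_Th + V_BE + (β+1)I_B·R_E, so I_B = (2.09 − 0.7) / (2.45 + 121×0.68) = 0.0164 mA.
I_C = β·I_B = 120×0.0164 = 1.97 mA, and I_E = (β+1)I_B = 1.99 mA.
V_CE = V_CC − I_C·R_C − I_E·R_E = 23 − 1.97×6.8 − 1.99×0.68 = 8.25 V.
V_CE = 8.25 V > 0.2 V confirms active-region operation.

V_CE ≈ 8.3 V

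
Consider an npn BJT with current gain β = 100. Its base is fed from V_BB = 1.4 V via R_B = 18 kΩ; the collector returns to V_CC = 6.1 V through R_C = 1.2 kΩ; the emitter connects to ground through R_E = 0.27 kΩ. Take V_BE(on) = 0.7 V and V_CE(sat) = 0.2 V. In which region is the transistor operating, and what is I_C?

Assume active. Base-emitter loop: I_B = (V_BB − V_BE)/(R_B + (β+1)R_E) = (1.4 − 0.7)/(18 + 101×0.27) = 0.0155 mA.
I_C = β·I_B = 100×0.0155 = 1.55 mA.
V_CE = V_CC − I_C·R_C − I_E·R_E = 6.1 − 1.55×1.2 − 1.56×0.27 = 3.82 V > V_CE(sat), so the active-region assumption holds.

active; I_C ≈ 1.5 mA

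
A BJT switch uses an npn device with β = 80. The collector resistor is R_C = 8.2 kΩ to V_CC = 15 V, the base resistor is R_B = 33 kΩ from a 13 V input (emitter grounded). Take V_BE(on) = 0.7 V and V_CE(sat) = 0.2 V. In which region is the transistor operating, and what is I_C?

Assume active: I_B = (13 − 0.7)/33 = 0.373 mA, giving I_C = β·I_B = 29.8 mA.
But then V_CE = 15 − 29.8×8.2 = -230 V < V_CE(sat) = 0.2 V — impossible in the active region.
So the transistor is saturated. With V_CE = 0.2 V, I_C = (V_CC − 0.2)/R_C = 14.8/8.2 = 1.8 mA.
Check: β·I_B = 29.8 mA > I_C = 1.8 mA, confirming saturation.

saturation; I_C ≈ 1.8 mA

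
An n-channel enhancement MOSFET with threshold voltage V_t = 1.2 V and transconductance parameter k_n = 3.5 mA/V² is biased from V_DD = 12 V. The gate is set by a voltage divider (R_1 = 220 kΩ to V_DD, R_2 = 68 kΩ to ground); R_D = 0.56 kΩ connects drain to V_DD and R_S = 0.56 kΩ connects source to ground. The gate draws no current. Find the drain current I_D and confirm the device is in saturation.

I_D ≈ 1.3 mA

V_G = V_DD·R_2/(R_1+R_2) = 12×68/288 = 2.83 V.
Assume saturation: I_D = (k_n/2)(V_GS − V_t)² with V_GS = V_G − I_D·R_S = 2.83 − 0.56·I_D.
Substituting gives 0.549·I_D² − 4.2·I_D + 4.67 = 0, with roots I_D = 1.35 or 6.31 mA.
The root I_D = 6.31 mA gives V_GS = -0.698 V ≤ V_t, so take I_D = 1.35 mA.
Then V_GS = 2.08 V and V_DS = V_DD − I_D(R_D+R_S) = 12 − 1.35×1.12 = 10.5 V.
Saturation requires V_DS ≥ V_GS − V_t = 0.878 V; 10.5 ≥ 0.878 ✓.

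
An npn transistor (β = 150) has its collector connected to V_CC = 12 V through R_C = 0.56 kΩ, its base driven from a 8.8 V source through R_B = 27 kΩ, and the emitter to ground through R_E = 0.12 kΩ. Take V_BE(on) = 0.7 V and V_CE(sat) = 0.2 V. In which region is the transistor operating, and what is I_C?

saturation; I_C ≈ 17 mA

Assume active: I_B = (8.8 − 0.7)/(27 + 151×0.12) = 0.18 mA, I_C = β·I_B = 26.9 mA.
Then V_CE = 12 − 26.9×0.56 − 27.1×0.12 = -6.33 V < 0.2 V — the active assumption fails.
Re-solve with V_CE = 0.2 V. KCL at the emitter: V_E/R_E = (V_BB−0.7−V_E)/R_B + (V_CC−0.2−V_E)/R_C, giving V_E = 2.1 V.
I_C = (V_CC − 0.2 − V_E)/R_C = (11.8 − 2.1)/0.56 = 17.3 mA.
Check: I_B = (8.1 − 2.1)/27 = 0.222 mA, and β·I_B = 33.3 mA > I_C, confirming saturation.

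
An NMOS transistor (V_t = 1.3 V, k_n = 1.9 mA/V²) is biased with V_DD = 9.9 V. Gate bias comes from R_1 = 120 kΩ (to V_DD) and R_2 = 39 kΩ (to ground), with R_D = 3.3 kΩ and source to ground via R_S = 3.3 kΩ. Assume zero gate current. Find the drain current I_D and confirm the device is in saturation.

V_G = V_DD·R_2/(R_1+R_2) = 9.9×39/159 = 2.43 V.
Assume saturation: I_D = (k_n/2)(V_GS − V_t)² with V_GS = V_G − I_D·R_S = 2.43 − 3.3·I_D.
Substituting gives 10.3·I_D² − 8.07·I_D + 1.21 = 0, with roots I_D = 0.202 or 0.578 mA.
The root I_D = 0.578 mA gives V_GS = 0.52 V ≤ V_t, so take I_D = 0.202 mA.
Then V_GS = 1.76 V and V_DS = V_DD − I_D(R_D+R_S) = 9.9 − 0.202×6.6 = 8.57 V.
Saturation requires V_DS ≥ V_GS − V_t = 0.461 V; 8.57 ≥ 0.461 ✓.

I_D ≈ 0.2 mA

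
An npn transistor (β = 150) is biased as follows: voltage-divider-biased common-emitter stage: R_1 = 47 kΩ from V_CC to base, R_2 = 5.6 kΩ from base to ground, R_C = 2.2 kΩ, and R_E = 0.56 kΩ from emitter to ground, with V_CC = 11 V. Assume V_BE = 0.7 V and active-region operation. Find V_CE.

V_CE ≈ 8.8 V

Thevenize the base divider: V_Th = V_CC·R_2/(R_1+R_2) = 11×5.6/52.6 = 1.17 V, R_Th = R_1‖R_2 = 5 kΩ.
Base-emitter loop: V_Th = I_B·R_Th + V_BE + (β+1)I_B·R_E, so I_B = (1.17 − 0.7) / (5 + 151×0.56) = 0.00526 mA.
I_C = β·I_B = 150×0.00526 = 0.789 mA, and I_E = (β+1)I_B = 0.794 mA.
V_CE = V_CC − I_C·R_C − I_E·R_E = 11 − 0.789×2.2 − 0.794×0.56 = 8.82 V.
V_CE = 8.82 V > 0.2 V confirms active-region operation.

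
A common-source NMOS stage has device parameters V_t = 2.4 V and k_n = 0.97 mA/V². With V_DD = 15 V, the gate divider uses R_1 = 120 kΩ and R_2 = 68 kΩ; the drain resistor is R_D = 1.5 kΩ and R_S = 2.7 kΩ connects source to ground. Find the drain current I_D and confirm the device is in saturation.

I_D ≈ 0.68 mA

V_G = V_DD·R_2/(R_1+R_2) = 15×68/188 = 5.43 V.
Assume saturation: I_D = (k_n/2)(V_GS − V_t)² with V_GS = V_G − I_D·R_S = 5.43 − 2.7·I_D.
Substituting gives 3.54·I_D² − 8.92·I_D + 4.44 = 0, with roots I_D = 0.682 or 1.84 mA.
The root I_D = 1.84 mA gives V_GS = 0.451 V ≤ V_t, so take I_D = 0.682 mA.
Then V_GS = 3.59 V and V_DS = V_DD − I_D(R_D+R_S) = 15 − 0.682×4.2 = 12.1 V.
Saturation requires V_DS ≥ V_GS − V_t = 1.19 V; 12.1 ≥ 1.19 ✓.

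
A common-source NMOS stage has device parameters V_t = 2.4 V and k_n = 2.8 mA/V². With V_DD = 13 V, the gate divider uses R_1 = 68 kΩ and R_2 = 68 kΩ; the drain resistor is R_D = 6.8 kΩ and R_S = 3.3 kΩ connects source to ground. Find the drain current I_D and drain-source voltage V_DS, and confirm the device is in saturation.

I_D ≈ 0.99 mA, V_DS ≈ 3 V

V_G = V_DD·R_2/(R_1+R_2) = 13×68/136 = 6.5 V.
Assume saturation: I_D = (k_n/2)(V_GS − V_t)² with V_GS = V_G − I_D·R_S = 6.5 − 3.3·I_D.
Substituting gives 15.2·I_D² − 38.9·I_D + 23.5 = 0, with roots I_D = 0.988 or 1.56 mA.
The root I_D = 1.56 mA gives V_GS = 1.34 V ≤ V_t, so take I_D = 0.988 mA.
Then V_GS = 3.24 V and V_DS = V_DD − I_D(R_D+R_S) = 13 − 0.988×10.1 = 3.02 V.
Saturation requires V_DS ≥ V_GS − V_t = 0.84 V; 3.02 ≥ 0.84 ✓.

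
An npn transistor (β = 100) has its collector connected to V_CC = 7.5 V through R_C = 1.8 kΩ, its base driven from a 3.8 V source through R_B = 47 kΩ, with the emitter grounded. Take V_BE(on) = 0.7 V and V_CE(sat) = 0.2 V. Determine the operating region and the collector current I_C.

saturation; I_C ≈ 4.1 mA

Assume active: I_B = (3.8 − 0.7)/47 = 0.066 mA, giving I_C = β·I_B = 6.6 mA.
But then V_CE = 7.5 − 6.6×1.8 = -4.37 V < V_CE(sat) = 0.2 V — impossible in the active region.
So the transistor is saturated. With V_CE = 0.2 V, I_C = (V_CC − 0.2)/R_C = 7.3/1.8 = 4.06 mA.
Check: β·I_B = 6.6 mA > I_C = 4.06 mA, confirming saturation.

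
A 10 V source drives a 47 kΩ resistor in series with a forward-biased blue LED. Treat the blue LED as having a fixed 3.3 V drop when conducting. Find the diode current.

I ≈ 0.14 mA

KVL around the loop: 10 = V_D + I·R = 3.3 + I × 47 kΩ.
So I = (10 − 3.3) / 47 kΩ = 6.7 / 47 = 0.143 mA.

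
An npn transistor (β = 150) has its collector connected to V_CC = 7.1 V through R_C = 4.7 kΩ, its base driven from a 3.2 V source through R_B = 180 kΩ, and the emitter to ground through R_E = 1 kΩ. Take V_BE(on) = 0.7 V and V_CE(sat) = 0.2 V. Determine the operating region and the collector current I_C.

Assume active. Base-emitter loop: I_B = (V_BB − V_BE)/(R_B + (β+1)R_E) = (3.2 − 0.7)/(180 + 151×1) = 0.00755 mA.
I_C = β·I_B = 150×0.00755 = 1.13 mA.
V_CE = V_CC − I_C·R_C − I_E·R_E = 7.1 − 1.13×4.7 − 1.14×1 = 0.635 V > V_CE(sat), so the active-region assumption holds.

active; I_C ≈ 1.1 mA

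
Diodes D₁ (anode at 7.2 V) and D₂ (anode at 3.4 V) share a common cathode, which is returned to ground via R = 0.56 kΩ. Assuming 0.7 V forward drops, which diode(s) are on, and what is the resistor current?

Only D₁ conducts; I_R ≈ 12 mA

Assume both conduct. Then node N would need to be at both 7.2−0.7 = 6.5 V and 3.4−0.7 = 2.7 V, which is impossible.
Assume only D₁ conducts: V_N = 7.2 − 0.7 = 6.5 V, so I_R = 6.5/0.56 = 11.6 mA.
Check D₂: its anode-to-cathode voltage is 3.4 − 6.5 = -3.1 V < 0.7 V, so it is off. The assumption is consistent.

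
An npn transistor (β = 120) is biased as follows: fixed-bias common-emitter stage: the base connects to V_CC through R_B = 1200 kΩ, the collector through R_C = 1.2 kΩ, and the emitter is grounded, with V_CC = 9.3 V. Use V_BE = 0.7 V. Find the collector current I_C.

I_C ≈ 0.86 mA

Base loop: V_CC = I_B·R_B + V_BE, so I_B = (9.3 − 0.7)/1200 kΩ = 0.00717 mA.
In the active region I_C = β·I_B = 120 × 0.00717 = 0.86 mA.
Collector loop: V_CE = V_CC − I_C·R_C = 9.3 − 0.86×1.2 = 8.27 V.
Since V_CE = 8.27 V > V_CE(sat) ≈ 0.2 V, the transistor is in the active region as assumed.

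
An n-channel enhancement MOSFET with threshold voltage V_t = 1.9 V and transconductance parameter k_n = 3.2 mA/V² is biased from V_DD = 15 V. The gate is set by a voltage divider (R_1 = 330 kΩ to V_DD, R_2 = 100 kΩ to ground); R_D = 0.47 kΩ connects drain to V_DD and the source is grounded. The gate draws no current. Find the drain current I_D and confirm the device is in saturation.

I_D ≈ 4 mA

V_G = V_DD·R_2/(R_1+R_2) = 15×100/430 = 3.49 V. With the source grounded, V_GS = V_G = 3.49 V.
Assume saturation: I_D = (k_n/2)(V_GS − V_t)² = (3.2/2)×(3.49 − 1.9)² = 1.6×1.59² = 4.04 mA.
V_DS = V_DD − I_D·R_D = 15 − 4.04×0.47 = 13.1 V.
Saturation requires V_DS ≥ V_GS − V_t = 1.59 V; 13.1 ≥ 1.59 ✓.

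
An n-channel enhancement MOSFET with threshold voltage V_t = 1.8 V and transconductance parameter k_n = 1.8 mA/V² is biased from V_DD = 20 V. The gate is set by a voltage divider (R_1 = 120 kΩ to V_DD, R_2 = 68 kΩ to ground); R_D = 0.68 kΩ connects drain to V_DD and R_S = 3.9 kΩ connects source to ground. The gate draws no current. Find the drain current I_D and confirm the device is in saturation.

I_D ≈ 1.1 mA

V_G = V_DD·R_2/(R_1+R_2) = 20×68/188 = 7.23 V.
Assume saturation: I_D = (k_n/2)(V_GS − V_t)² with V_GS = V_G − I_D·R_S = 7.23 − 3.9·I_D.
Substituting gives 13.7·I_D² − 39.1·I_D + 26.6 = 0, with roots I_D = 1.11 or 1.75 mA.
The root I_D = 1.75 mA gives V_GS = 0.405 V ≤ V_t, so take I_D = 1.11 mA.
Then V_GS = 2.91 V and V_DS = V_DD − I_D(R_D+R_S) = 20 − 1.11×4.58 = 14.9 V.
Saturation requires V_DS ≥ V_GS − V_t = 1.11 V; 14.9 ≥ 1.11 ✓.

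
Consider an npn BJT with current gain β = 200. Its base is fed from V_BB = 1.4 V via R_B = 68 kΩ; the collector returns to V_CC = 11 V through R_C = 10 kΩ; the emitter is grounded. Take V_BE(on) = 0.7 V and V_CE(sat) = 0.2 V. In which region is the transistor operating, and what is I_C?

Assume active: I_B = (1.4 − 0.7)/68 = 0.0103 mA, giving I_C = β·I_B = 2.06 mA.
But then V_CE = 11 − 2.06×10 = -9.59 V < V_CE(sat) = 0.2 V — impossible in the active region.
So the transistor is saturated. With V_CE = 0.2 V, I_C = (V_CC − 0.2)/R_C = 10.8/10 = 1.08 mA.
Check: β·I_B = 2.06 mA > I_C = 1.08 mA, confirming saturation.

saturation; I_C ≈ 1.1 mA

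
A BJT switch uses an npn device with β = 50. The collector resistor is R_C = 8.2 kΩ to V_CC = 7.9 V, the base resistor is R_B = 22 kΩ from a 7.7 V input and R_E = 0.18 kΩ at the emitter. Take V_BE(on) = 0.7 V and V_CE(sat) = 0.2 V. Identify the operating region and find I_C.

Assume active: I_B = (7.7 − 0.7)/(22 + 51×0.18) = 0.225 mA, I_C = β·I_B = 11.2 mA.
Then V_CE = 7.9 − 11.2×8.2 − 11.4×0.18 = -86.2 V < 0.2 V — the active assumption fails.
Re-solve with V_CE = 0.2 V. KCL at the emitter: V_E/R_E = (V_BB−0.7−V_E)/R_B + (V_CC−0.2−V_E)/R_C, giving V_E = 0.22 V.
I_C = (V_CC − 0.2 − V_E)/R_C = (7.7 − 0.22)/8.2 = 0.912 mA.
Check: I_B = (7 − 0.22)/22 = 0.308 mA, and β·I_B = 15.4 mA > I_C, confirming saturation.

saturation; I_C ≈ 0.91 mA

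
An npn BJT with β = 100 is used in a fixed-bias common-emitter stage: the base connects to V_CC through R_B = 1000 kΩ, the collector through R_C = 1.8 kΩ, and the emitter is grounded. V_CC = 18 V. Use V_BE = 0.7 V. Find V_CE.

V_CE ≈ 15 V

Base loop: V_CC = I_B·R_B + V_BE, so I_B = (18 − 0.7)/1000 kΩ = 0.0173 mA.
In the active region I_C = β·I_B = 100 × 0.0173 = 1.73 mA.
Collector loop: V_CE = V_CC − I_C·R_C = 18 − 1.73×1.8 = 14.9 V.
Since V_CE = 14.9 V > V_CE(sat) ≈ 0.2 V, the transistor is in the active region as assumed.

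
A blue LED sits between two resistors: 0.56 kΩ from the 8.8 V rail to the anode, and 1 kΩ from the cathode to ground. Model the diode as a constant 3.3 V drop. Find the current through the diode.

I ≈ 3.5 mA

The two resistors are in series with the diode, so KVL gives 8.8 = I·0.56 + 3.3 + I·1.
I = (8.8 − 3.3) / (0.56 + 1) kΩ = 5.5 / 1.56 = 3.53 mA.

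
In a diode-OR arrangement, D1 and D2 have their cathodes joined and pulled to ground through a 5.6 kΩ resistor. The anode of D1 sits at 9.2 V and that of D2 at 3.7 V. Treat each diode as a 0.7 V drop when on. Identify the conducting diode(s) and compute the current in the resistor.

Assume both conduct. Then node N would need to be at both 9.2−0.7 = 8.5 V and 3.7−0.7 = 3 V, which is impossible.
Assume only D1 conducts: V_N = 9.2 − 0.7 = 8.5 V, so I_R = 8.5/5.6 = 1.52 mA.
Check D2: its anode-to-cathode voltage is 3.7 − 8.5 = -4.8 V < 0.7 V, so it is off. The assumption is consistent.

Only D1 conducts; I_R ≈ 1.5 mA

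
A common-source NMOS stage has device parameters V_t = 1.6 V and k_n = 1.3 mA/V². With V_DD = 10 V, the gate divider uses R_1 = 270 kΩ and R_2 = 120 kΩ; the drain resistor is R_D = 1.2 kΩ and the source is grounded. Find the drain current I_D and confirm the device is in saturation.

I_D ≈ 1.4 mA

V_G = V_DD·R_2/(R_1+R_2) = 10×120/390 = 3.08 V. With the source grounded, V_GS = V_G = 3.08 V.
Assume saturation: I_D = (k_n/2)(V_GS − V_t)² = (1.3/2)×(3.08 − 1.6)² = 0.65×1.48² = 1.42 mA.
V_DS = V_DD − I_D·R_D = 10 − 1.42×1.2 = 8.3 V.
Saturation requires V_DS ≥ V_GS − V_t = 1.48 V; 8.3 ≥ 1.48 ✓.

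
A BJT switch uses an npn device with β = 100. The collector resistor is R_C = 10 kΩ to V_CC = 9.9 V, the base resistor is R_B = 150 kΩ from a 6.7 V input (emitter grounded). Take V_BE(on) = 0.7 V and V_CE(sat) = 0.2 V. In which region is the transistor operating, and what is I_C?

Assume active: I_B = (6.7 − 0.7)/150 = 0.04 mA, giving I_C = β·I_B = 4 mA.
But then V_CE = 9.9 − 4×10 = -30.1 V < V_CE(sat) = 0.2 V — impossible in the active region.
So the transistor is saturated. With V_CE = 0.2 V, I_C = (V_CC − 0.2)/R_C = 9.7/10 = 0.97 mA.
Check: β·I_B = 4 mA > I_C = 0.97 mA, confirming saturation.

saturation; I_C ≈ 0.97 mA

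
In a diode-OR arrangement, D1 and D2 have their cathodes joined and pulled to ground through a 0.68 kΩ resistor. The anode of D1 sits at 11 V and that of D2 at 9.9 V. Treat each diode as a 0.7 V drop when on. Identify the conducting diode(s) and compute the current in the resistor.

Assume both conduct. Then node N would need to be at both 11−0.7 = 10.3 V and 9.9−0.7 = 9.2 V, which is impossible.
Assume only D1 conducts: V_N = 11 − 0.7 = 10.3 V, so I_R = 10.3/0.68 = 15.1 mA.
Check D2: its anode-to-cathode voltage is 9.9 − 10.3 = -0.4 V < 0.7 V, so it is off. The assumption is consistent.

Only D1 conducts; I_R ≈ 15 mA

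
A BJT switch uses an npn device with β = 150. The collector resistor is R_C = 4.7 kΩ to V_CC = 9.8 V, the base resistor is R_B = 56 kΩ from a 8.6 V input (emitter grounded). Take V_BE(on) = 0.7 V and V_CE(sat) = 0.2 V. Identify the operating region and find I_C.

saturation; I_C ≈ 2 mA

Assume active: I_B = (8.6 − 0.7)/56 = 0.141 mA, giving I_C = β·I_B = 21.2 mA.
But then V_CE = 9.8 − 21.2×4.7 = -89.7 V < V_CE(sat) = 0.2 V — impossible in the active region.
So the transistor is saturated. With V_CE = 0.2 V, I_C = (V_CC − 0.2)/R_C = 9.6/4.7 = 2.04 mA.
Check: β·I_B = 21.2 mA > I_C = 2.04 mA, confirming saturation.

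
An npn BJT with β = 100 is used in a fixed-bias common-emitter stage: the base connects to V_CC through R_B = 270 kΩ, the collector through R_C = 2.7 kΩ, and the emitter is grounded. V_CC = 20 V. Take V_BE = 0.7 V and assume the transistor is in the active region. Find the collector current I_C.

Base loop: V_CC = I_B·R_B + V_BE, so I_B = (20 − 0.7)/270 kΩ = 0.0715 mA.
In the active region I_C = β·I_B = 100 × 0.0715 = 7.15 mA.
Collector loop: V_CE = V_CC − I_C·R_C = 20 − 7.15×2.7 = 0.7 V.
Since V_CE = 0.7 V > V_CE(sat) ≈ 0.2 V, the transistor is in the active region as assumed.

I_C ≈ 7.1 mA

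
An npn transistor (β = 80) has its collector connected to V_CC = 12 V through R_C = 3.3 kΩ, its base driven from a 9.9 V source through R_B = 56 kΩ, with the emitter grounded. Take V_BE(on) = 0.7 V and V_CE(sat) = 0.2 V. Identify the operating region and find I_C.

saturation; I_C ≈ 3.6 mA

Assume active: I_B = (9.9 − 0.7)/56 = 0.164 mA, giving I_C = β·I_B = 13.1 mA.
But then V_CE = 12 − 13.1×3.3 = -31.4 V < V_CE(sat) = 0.2 V — impossible in the active region.
So the transistor is saturated. With V_CE = 0.2 V, I_C = (V_CC − 0.2)/R_C = 11.8/3.3 = 3.58 mA.
Check: β·I_B = 13.1 mA > I_C = 3.58 mA, confirming saturation.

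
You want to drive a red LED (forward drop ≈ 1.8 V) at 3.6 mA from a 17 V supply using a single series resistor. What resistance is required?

The resistor drops V_S − V_D = 17 − 1.8 = 15.2 V at 3.6 mA.
R = 15.2 V / 3.6 mA = 4.22 kΩ.

R ≈ 4.2 kΩ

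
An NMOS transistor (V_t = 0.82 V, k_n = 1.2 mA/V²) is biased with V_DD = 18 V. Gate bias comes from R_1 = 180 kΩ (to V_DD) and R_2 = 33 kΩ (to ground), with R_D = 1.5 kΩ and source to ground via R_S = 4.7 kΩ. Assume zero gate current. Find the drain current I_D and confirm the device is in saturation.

I_D ≈ 0.27 mA

V_G = V_DD·R_2/(R_1+R_2) = 18×33/213 = 2.79 V.
Assume saturation: I_D = (k_n/2)(V_GS − V_t)² with V_GS = V_G − I_D·R_S = 2.79 − 4.7·I_D.
Substituting gives 13.3·I_D² − 12.1·I_D + 2.33 = 0, with roots I_D = 0.275 or 0.638 mA.
The root I_D = 0.638 mA gives V_GS = -0.211 V ≤ V_t, so take I_D = 0.275 mA.
Then V_GS = 1.5 V and V_DS = V_DD − I_D(R_D+R_S) = 18 − 0.275×6.2 = 16.3 V.
Saturation requires V_DS ≥ V_GS − V_t = 0.677 V; 16.3 ≥ 0.677 ✓.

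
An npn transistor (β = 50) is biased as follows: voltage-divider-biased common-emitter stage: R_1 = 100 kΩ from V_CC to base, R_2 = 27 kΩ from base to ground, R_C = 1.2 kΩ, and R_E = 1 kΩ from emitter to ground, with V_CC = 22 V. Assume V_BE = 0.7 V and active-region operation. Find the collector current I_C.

I_C ≈ 2.8 mA

Thevenize the base divider: V_Th = V_CC·R_2/(R_1+R_2) = 22×27/127 = 4.68 V, R_Th = R_1‖R_2 = 21.3 kΩ.
Base-emitter loop: V_Th = I_B·R_Th + V_BE + (β+1)I_B·R_E, so I_B = (4.68 − 0.7) / (21.3 + 51×1) = 0.055 mA.
I_C = β·I_B = 50×0.055 = 2.75 mA, and I_E = (β+1)I_B = 2.81 mA.
V_CE = V_CC − I_C·R_C − I_E·R_E = 22 − 2.75×1.2 − 2.81×1 = 15.9 V.
V_CE = 15.9 V > 0.2 V confirms active-region operation.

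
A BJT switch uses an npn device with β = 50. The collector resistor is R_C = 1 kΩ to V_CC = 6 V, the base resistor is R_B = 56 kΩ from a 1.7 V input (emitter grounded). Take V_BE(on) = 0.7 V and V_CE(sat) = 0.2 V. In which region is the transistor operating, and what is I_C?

active; I_C ≈ 0.89 mA

Assume active. Base-emitter loop: I_B = (V_BB − V_BE)/R_B = (1.7 − 0.7)/56 = 0.0179 mA.
I_C = β·I_B = 50×0.0179 = 0.893 mA.
V_CE = V_CC − I_C·R_C = 6 − 0.893×1 = 5.11 V > V_CE(sat), so the active-region assumption holds.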